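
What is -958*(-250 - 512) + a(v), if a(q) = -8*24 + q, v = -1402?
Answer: 728402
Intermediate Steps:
a(q) = -192 + q
-958*(-250 - 512) + a(v) = -958*(-250 - 512) + (-192 - 1402) = -958*(-762) - 1594 = 729996 - 1594 = 728402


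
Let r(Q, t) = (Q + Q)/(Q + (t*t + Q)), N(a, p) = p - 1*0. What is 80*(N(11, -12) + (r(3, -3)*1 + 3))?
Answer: -688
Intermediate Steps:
N(a, p) = p (N(a, p) = p + 0 = p)
r(Q, t) = 2*Q/(t² + 2*Q) (r(Q, t) = (2*Q)/(Q + (t² + Q)) = (2*Q)/(Q + (Q + t²)) = (2*Q)/(t² + 2*Q) = 2*Q/(t² + 2*Q))
80*(N(11, -12) + (r(3, -3)*1 + 3)) = 80*(-12 + ((2*3/((-3)² + 2*3))*1 + 3)) = 80*(-12 + ((2*3/(9 + 6))*1 + 3)) = 80*(-12 + ((2*3/15)*1 + 3)) = 80*(-12 + ((2*3*(1/15))*1 + 3)) = 80*(-12 + ((⅖)*1 + 3)) = 80*(-12 + (⅖ + 3)) = 80*(-12 + 17/5) = 80*(-43/5) = -688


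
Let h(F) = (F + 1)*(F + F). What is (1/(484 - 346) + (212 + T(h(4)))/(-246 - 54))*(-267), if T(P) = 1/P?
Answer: 17182607/92000 ≈ 186.77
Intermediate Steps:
h(F) = 2*F*(1 + F) (h(F) = (1 + F)*(2*F) = 2*F*(1 + F))
(1/(484 - 346) + (212 + T(h(4)))/(-246 - 54))*(-267) = (1/(484 - 346) + (212 + 1/(2*4*(1 + 4)))/(-246 - 54))*(-267) = (1/138 + (212 + 1/(2*4*5))/(-300))*(-267) = (1/138 + (212 + 1/40)*(-1/300))*(-267) = (1/138 + (8481/40)*(-1/300))*(-267) = (1/138 - 2827/4000)*(-267) = -193063/276000*(-267) = 17182607/92000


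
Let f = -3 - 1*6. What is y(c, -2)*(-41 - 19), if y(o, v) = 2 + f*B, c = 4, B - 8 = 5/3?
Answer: 5100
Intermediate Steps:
B = 29/3 (B = 8 + 5/3 = 29/3 ≈ 9.6667)
f = -9 (f = -3 - 6 = -9)
y(o, v) = -85 (y(o, v) = 2 - 9*29/3 = 2 - 87 = -85)
y(c, -2)*(-41 - 19) = -85*(-41 - 19) = -85*(-60) = 5100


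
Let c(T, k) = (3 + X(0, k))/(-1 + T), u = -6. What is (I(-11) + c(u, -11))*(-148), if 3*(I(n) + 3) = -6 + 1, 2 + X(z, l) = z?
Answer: 14948/21 ≈ 711.81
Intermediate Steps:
X(z, l) = -2 + z
c(T, k) = 1/(-1 + T) (c(T, k) = (3 + (-2 + 0))/(-1 + T) = (3 - 2)/(-1 + T) = 1/(-1 + T))
I(n) = -14/3 (I(n) = -3 + (-6 + 1)/3 = -3 + (⅓)*(-5) = -3 - 5/3 = -14/3)
(I(-11) + c(u, -11))*(-148) = (-14/3 + 1/(-1 - 6))*(-148) = (-14/3 + 1/(-7))*(-148) = (-14/3 - ⅐)*(-148) = -101/21*(-148) = 14948/21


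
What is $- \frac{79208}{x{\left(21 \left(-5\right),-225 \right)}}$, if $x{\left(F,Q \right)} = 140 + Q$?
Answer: $\frac{79208}{85} \approx 931.86$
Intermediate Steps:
$- \frac{79208}{x{\left(21 \left(-5\right),-225 \right)}} = - \frac{79208}{140 - 225} = - \frac{79208}{-85} = \left(-79208\right) \left(- \frac{1}{85}\right) = \frac{79208}{85}$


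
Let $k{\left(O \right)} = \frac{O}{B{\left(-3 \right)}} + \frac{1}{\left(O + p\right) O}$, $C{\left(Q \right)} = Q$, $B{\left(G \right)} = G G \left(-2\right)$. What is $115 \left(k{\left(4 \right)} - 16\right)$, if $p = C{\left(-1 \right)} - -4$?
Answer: $- \frac{469085}{252} \approx -1861.4$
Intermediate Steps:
$B{\left(G \right)} = - 2 G^{2}$ ($B{\left(G \right)} = G^{2} \left(-2\right) = - 2 G^{2}$)
$p = 3$ ($p = -1 - -4 = -1 + 4 = 3$)
$k{\left(O \right)} = - \frac{O}{18} + \frac{1}{O \left(3 + O\right)}$ ($k{\left(O \right)} = \frac{O}{\left(-2\right) \left(-3\right)^{2}} + \frac{1}{\left(O + 3\right) O} = \frac{O}{\left(-2\right) 9} + \frac{1}{\left(3 + O\right) O} = \frac{O}{-18} + \frac{1}{O \left(3 + O\right)} = O \left(- \frac{1}{18}\right) + \frac{1}{O \left(3 + O\right)} = - \frac{O}{18} + \frac{1}{O \left(3 + O\right)}$)
$115 \left(k{\left(4 \right)} - 16\right) = 115 \left(\frac{18 - 4^{3} - 3 \cdot 4^{2}}{18 \cdot 4 \left(3 + 4\right)} - 16\right) = 115 \left(\frac{1}{18} \cdot \frac{1}{4} \cdot \frac{1}{7} \left(18 - 64 - 48\right) - 16\right) = 115 \left(\frac{1}{18} \cdot \frac{1}{4} \cdot \frac{1}{7} \left(-94\right) - 16\right) = 115 \left(- \frac{47}{252} - 16\right) = 115 \left(- \frac{4079}{252}\right) = - \frac{469085}{252}$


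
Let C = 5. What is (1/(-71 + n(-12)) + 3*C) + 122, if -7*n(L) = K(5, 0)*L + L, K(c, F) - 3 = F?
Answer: 61506/449 ≈ 136.98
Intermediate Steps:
K(c, F) = 3 + F
n(L) = -4*L/7 (n(L) = -((3 + 0)*L + L)/7 = -(3*L + L)/7 = -4*L/7)
(1/(-71 + n(-12)) + 3*C) + 122 = (1/(-71 - 4/7*(-12)) + 3*5) + 122 = (1/(-71 + 48/7) + 15) + 122 = (1/(-449/7) + 15) + 122 = (-7/449 + 15) + 122 = 6728/449 + 122 = 61506/449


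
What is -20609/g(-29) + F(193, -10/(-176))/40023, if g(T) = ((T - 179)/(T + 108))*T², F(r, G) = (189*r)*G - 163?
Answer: 720455136589/77012576784 ≈ 9.3550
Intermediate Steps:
F(r, G) = -163 + 189*G*r (F(r, G) = 189*G*r - 163 = -163 + 189*G*r)
g(T) = T²*(-179 + T)/(108 + T) (g(T) = ((-179 + T)/(108 + T))*T² = T²*(-179 + T)/(108 + T))
-20609/g(-29) + F(193, -10/(-176))/40023 = -20609*(108 - 29)/(841*(-179 - 29)) + (-163 + 189*(-10/(-176))*193)/40023 = -20609/(841*(-208)/79) + (-163 + 189*(-10*(-1/176))*193)*(1/40023) = -20609/(841*(1/79)*(-208)) + (-163 + 189*(5/88)*193)*(1/40023) = -20609/(-174928/79) + (-163 + 182385/88)*(1/40023) = -20609*(-79/174928) + (168041/88)*(1/40023) = 1628111/174928 + 168041/3522024 = 720455136589/77012576784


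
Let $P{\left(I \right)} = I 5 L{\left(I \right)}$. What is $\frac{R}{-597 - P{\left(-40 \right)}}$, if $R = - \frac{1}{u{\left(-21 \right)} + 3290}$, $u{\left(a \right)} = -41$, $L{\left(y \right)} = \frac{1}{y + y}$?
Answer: $\frac{2}{3895551} \approx 5.1341 \cdot 10^{-7}$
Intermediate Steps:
$L{\left(y \right)} = \frac{1}{2 y}$
$P{\left(I \right)} = \frac{5}{2}$ ($P{\left(I \right)} = I 5 \frac{1}{2 I} = 5 I \frac{1}{2 I} = \frac{5}{2}$)
$R = - \frac{1}{3249}$ ($R = - \frac{1}{-41 + 3290} = - \frac{1}{3249} \approx -0.00030779$)
$\frac{R}{-597 - P{\left(-40 \right)}} = - \frac{1}{3249 \left(-597 - \frac{5}{2}\right)} = - \frac{1}{3249 \left(- \frac{1199}{2}\right)} = \left(- \frac{1}{3249}\right) \left(- \frac{2}{1199}\right) = \frac{2}{3895551}$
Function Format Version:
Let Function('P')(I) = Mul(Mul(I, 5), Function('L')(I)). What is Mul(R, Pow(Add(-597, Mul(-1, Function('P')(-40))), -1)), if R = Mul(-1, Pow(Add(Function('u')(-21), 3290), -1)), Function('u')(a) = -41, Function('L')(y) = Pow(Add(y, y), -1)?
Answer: Rational(2, 3895551) ≈ 5.1341e-7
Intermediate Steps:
Function('L')(y) = Mul(Rational(1, 2), Pow(y, -1)) (Function('L')(y) = Pow(Mul(2, y), -1) = Mul(Rational(1, 2), Pow(y, -1)))
Function('P')(I) = Rational(5, 2) (Function('P')(I) = Mul(Mul(I, 5), Mul(Rational(1, 2), Pow(I, -1))) = Mul(Mul(5, I), Mul(Rational(1, 2), Pow(I, -1))) = Rational(5, 2))
R = Rational(-1, 3249) (R = Mul(-1, Pow(Add(-41, 3290), -1)) = Mul(-1, Pow(3249, -1)) = Mul(-1, Rational(1, 3249)) = Rational(-1, 3249) ≈ -0.00030779)
Mul(R, Pow(Add(-597, Mul(-1, Function('P')(-40))), -1)) = Mul(Rational(-1, 3249), Pow(Add(-597, Mul(-1, Rational(5, 2))), -1)) = Mul(Rational(-1, 3249), Pow(Add(-597, Rational(-5, 2)), -1)) = Mul(Rational(-1, 3249), Pow(Rational(-1199, 2), -1)) = Mul(Rational(-1, 3249), Rational(-2, 1199)) = Rational(2, 3895551)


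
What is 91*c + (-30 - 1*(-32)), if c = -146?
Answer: -13284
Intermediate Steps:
91*c + (-30 - 1*(-32)) = 91*(-146) + (-30 - 1*(-32)) = -13286 + (-30 + 32) = -13286 + 2 = -13284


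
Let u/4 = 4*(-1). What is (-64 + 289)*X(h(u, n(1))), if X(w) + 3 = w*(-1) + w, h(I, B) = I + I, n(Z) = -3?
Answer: -675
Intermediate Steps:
u = -16 (u = 4*(4*(-1)) = 4*(-4) = -16)
h(I, B) = 2*I
X(w) = -3 (X(w) = -3 + (w*(-1) + w) = -3 + (-w + w) = -3 + 0 = -3)
(-64 + 289)*X(h(u, n(1))) = (-64 + 289)*(-3) = 225*(-3) = -675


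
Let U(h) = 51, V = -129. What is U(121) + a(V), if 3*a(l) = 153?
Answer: 102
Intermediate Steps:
a(l) = 51 (a(l) = (1/3)*153 = 51)
U(121) + a(V) = 51 + 51 = 102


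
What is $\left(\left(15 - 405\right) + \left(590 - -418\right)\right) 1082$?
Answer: $668676$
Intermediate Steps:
$\left(\left(15 - 405\right) + \left(590 - -418\right)\right) 1082 = \left(\left(15 - 405\right) + \left(590 + 418\right)\right) 1082 = \left(-390 + 1008\right) 1082 = 618 \cdot 1082 = 668676$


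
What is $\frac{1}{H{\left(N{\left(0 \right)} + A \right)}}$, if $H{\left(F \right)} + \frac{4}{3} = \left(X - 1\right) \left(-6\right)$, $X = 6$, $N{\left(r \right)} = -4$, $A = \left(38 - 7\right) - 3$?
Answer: $- \frac{3}{94} \approx -0.031915$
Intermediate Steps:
$A = 28$ ($A = 31 - 3 = 28$)
$H{\left(F \right)} = - \frac{94}{3}$ ($H{\left(F \right)} = - \frac{4}{3} + \left(6 - 1\right) \left(-6\right) = - \frac{4}{3} + 5 \left(-6\right) = - \frac{4}{3} - 30 = - \frac{94}{3}$)
$\frac{1}{H{\left(N{\left(0 \right)} + A \right)}} = \frac{1}{- \frac{94}{3}} = - \frac{3}{94}$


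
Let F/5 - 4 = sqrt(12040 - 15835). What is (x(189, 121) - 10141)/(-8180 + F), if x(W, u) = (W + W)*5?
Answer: 121312/120145 + 223*I*sqrt(3795)/360435 ≈ 1.0097 + 0.038114*I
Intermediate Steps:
x(W, u) = 10*W (x(W, u) = (2*W)*5 = 10*W)
F = 20 + 5*I*sqrt(3795) (F = 20 + 5*sqrt(12040 - 15835) = 20 + 5*sqrt(-3795) = 20 + 5*(I*sqrt(3795)) = 20 + 5*I*sqrt(3795) ≈ 20.0 + 308.02*I)
(x(189, 121) - 10141)/(-8180 + F) = (10*189 - 10141)/(-8180 + (20 + 5*I*sqrt(3795))) = (1890 - 10141)/(-8160 + 5*I*sqrt(3795)) = -8251/(-8160 + 5*I*sqrt(3795))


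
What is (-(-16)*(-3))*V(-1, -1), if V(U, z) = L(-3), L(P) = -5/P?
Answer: -80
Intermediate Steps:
V(U, z) = 5/3 (V(U, z) = -5/(-3) = -5*(-⅓) = 5/3)
(-(-16)*(-3))*V(-1, -1) = -(-16)*(-3)*(5/3) = -8*6*(5/3) = -48*5/3 = -80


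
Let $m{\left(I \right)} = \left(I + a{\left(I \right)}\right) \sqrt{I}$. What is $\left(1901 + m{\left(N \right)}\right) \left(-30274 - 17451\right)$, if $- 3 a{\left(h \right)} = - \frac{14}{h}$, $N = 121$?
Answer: $- \frac{5090825750}{33} \approx -1.5427 \cdot 10^{8}$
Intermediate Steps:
$a{\left(h \right)} = \frac{14}{3 h}$ ($a{\left(h \right)} = - \frac{\left(-14\right) \frac{1}{h}}{3} = \frac{14}{3 h}$)
$m{\left(I \right)} = \sqrt{I} \left(I + \frac{14}{3 I}\right)$ ($m{\left(I \right)} = \left(I + \frac{14}{3 I}\right) \sqrt{I} = \sqrt{I} \left(I + \frac{14}{3 I}\right)$)
$\left(1901 + m{\left(N \right)}\right) \left(-30274 - 17451\right) = \left(1901 + \frac{\frac{14}{3} + 121^{2}}{11}\right) \left(-30274 - 17451\right) = \left(1901 + \frac{\frac{14}{3} + 14641}{11}\right) \left(-47725\right) = \left(1901 + \frac{1}{11} \cdot \frac{43937}{3}\right) \left(-47725\right) = \left(1901 + \frac{43937}{33}\right) \left(-47725\right) = \frac{106670}{33} \left(-47725\right) = - \frac{5090825750}{33}$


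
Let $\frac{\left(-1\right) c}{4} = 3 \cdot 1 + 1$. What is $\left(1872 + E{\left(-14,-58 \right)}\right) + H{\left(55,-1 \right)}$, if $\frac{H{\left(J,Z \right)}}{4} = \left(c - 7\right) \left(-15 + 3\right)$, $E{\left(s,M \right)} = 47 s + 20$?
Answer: $2338$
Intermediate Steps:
$c = -16$ ($c = - 4 \left(3 \cdot 1 + 1\right) = - 4 \left(3 + 1\right) = \left(-4\right) 4 = -16$)
$E{\left(s,M \right)} = 20 + 47 s$
$H{\left(J,Z \right)} = 1104$ ($H{\left(J,Z \right)} = 4 \left(-16 - 7\right) \left(-15 + 3\right) = 4 \left(\left(-23\right) \left(-12\right)\right) = 4 \cdot 276 = 1104$)
$\left(1872 + E{\left(-14,-58 \right)}\right) + H{\left(55,-1 \right)} = \left(1872 + \left(20 + 47 \left(-14\right)\right)\right) + 1104 = \left(1872 + \left(20 - 658\right)\right) + 1104 = \left(1872 - 638\right) + 1104 = 1234 + 1104 = 2338$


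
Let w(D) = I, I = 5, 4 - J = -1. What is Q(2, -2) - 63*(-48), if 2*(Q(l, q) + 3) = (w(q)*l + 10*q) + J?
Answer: 6037/2 ≈ 3018.5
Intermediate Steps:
J = 5 (J = 4 - 1*(-1) = 4 + 1 = 5)
w(D) = 5
Q(l, q) = -½ + 5*q + 5*l/2 (Q(l, q) = -3 + ((5*l + 10*q) + 5)/2 = -3 + (5 + 5*l + 10*q)/2 = -3 + (5/2 + 5*q + 5*l/2) = -½ + 5*q + 5*l/2)
Q(2, -2) - 63*(-48) = (-½ + 5*(-2) + (5/2)*2) - 63*(-48) = (-½ - 10 + 5) + 3024 = -11/2 + 3024 = 6037/2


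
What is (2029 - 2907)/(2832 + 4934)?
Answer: -439/3883 ≈ -0.11306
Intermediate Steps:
(2029 - 2907)/(2832 + 4934) = -878/7766 = -878*1/7766 = -439/3883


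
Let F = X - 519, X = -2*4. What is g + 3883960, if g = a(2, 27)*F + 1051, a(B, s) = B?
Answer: 3883957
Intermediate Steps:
X = -8
F = -527 (F = -8 - 519 = -527)
g = -3 (g = 2*(-527) + 1051 = -1054 + 1051 = -3)
g + 3883960 = -3 + 3883960 = 3883957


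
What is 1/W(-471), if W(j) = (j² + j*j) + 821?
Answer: 1/444503 ≈ 2.2497e-6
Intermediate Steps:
W(j) = 821 + 2*j² (W(j) = (j² + j²) + 821 = 2*j² + 821 = 821 + 2*j²)
1/W(-471) = 1/(821 + 2*(-471)²) = 1/(821 + 2*221841) = 1/(821 + 443682) = 1/444503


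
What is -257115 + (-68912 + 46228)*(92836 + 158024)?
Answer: -5690765355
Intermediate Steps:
-257115 + (-68912 + 46228)*(92836 + 158024) = -257115 - 22684*250860 = -257115 - 5690508240 = -5690765355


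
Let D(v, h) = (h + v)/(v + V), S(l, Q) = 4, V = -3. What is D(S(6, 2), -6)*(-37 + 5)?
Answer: 64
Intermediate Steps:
D(v, h) = (h + v)/(-3 + v) (D(v, h) = (h + v)/(v - 3) = (h + v)/(-3 + v))
D(S(6, 2), -6)*(-37 + 5) = ((-6 + 4)/(-3 + 4))*(-37 + 5) = (-2/1)*(-32) = (1*(-2))*(-32) = -2*(-32) = 64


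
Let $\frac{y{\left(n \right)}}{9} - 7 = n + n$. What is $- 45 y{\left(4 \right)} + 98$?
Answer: $-5977$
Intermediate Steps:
$y{\left(n \right)} = 63 + 18 n$ ($y{\left(n \right)} = 63 + 9 \left(n + n\right) = 63 + 9 \cdot 2 n = 63 + 18 n$)
$- 45 y{\left(4 \right)} + 98 = - 45 \left(63 + 18 \cdot 4\right) + 98 = - 45 \left(63 + 72\right) + 98 = \left(-45\right) 135 + 98 = -6075 + 98 = -5977$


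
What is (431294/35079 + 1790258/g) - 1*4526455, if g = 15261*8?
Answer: -1076969239795717/237929164 ≈ -4.5264e+6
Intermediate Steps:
g = 122088
(431294/35079 + 1790258/g) - 1*4526455 = (431294/35079 + 1790258/122088) - 1*4526455 = (431294*(1/35079) + 1790258*(1/122088)) - 4526455 = (431294/35079 + 895129/61044) - 4526455 = 6414237903/237929164 - 4526455 = -1076969239795717/237929164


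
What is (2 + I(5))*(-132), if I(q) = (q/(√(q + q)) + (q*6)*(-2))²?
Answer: -475794 + 7920*√10 ≈ -4.5075e+5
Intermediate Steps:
I(q) = (-12*q + √2*√q/2)² (I(q) = (q/(√(2*q)) + (6*q)*(-2))² = (q/((√2*√q)) - 12*q)² = (q*(√2/(2*√q)) - 12*q)² = (√2*√q/2 - 12*q)² = (-12*q + √2*√q/2)²)
(2 + I(5))*(-132) = (2 + (½)*(-1*5 + 12*√2*5^(3/2))²/5)*(-132) = (2 + (½)*(⅕)*(-5 + 12*√2*(5*√5))²)*(-132) = (2 + (½)*(⅕)*(-5 + 60*√10)²)*(-132) = (2 + (-5 + 60*√10)²/10)*(-132) = -264 - 66*(-5 + 60*√10)²/5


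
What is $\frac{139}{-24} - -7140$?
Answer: $\frac{171221}{24} \approx 7134.2$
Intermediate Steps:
$\frac{139}{-24} - -7140 = 139 \left(- \frac{1}{24}\right) + 7140 = - \frac{139}{24} + 7140 = \frac{171221}{24}$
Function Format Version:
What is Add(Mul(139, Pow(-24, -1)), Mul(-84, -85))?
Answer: Rational(171221, 24) ≈ 7134.2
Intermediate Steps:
Add(Mul(139, Pow(-24, -1)), Mul(-84, -85)) = Add(Mul(139, Rational(-1, 24)), 7140) = Add(Rational(-139, 24), 7140) = Rational(171221, 24)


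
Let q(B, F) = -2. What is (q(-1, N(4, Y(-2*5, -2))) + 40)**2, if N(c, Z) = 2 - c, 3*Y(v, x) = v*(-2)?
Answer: 1444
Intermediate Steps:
Y(v, x) = -2*v/3 (Y(v, x) = (v*(-2))/3 = (-2*v)/3 = -2*v/3)
(q(-1, N(4, Y(-2*5, -2))) + 40)**2 = (-2 + 40)**2 = 38**2 = 1444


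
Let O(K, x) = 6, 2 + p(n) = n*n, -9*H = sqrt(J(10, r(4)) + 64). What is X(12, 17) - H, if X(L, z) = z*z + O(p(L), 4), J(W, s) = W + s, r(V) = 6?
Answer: 295 + 4*sqrt(5)/9 ≈ 295.99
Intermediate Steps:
H = -4*sqrt(5)/9 (H = -sqrt((10 + 6) + 64)/9 = -sqrt(16 + 64)/9 = -4*sqrt(5)/9 ≈ -0.99381)
p(n) = -2 + n**2 (p(n) = -2 + n*n = -2 + n**2)
X(L, z) = 6 + z**2 (X(L, z) = z*z + 6 = z**2 + 6 = 6 + z**2)
X(12, 17) - H = (6 + 17**2) - (-4)*sqrt(5)/9 = (6 + 289) + 4*sqrt(5)/9 = 295 + 4*sqrt(5)/9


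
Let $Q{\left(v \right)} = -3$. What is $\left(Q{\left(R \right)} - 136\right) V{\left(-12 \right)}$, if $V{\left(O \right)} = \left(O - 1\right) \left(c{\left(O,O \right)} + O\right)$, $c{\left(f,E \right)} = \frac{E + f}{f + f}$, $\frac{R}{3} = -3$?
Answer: $-19877$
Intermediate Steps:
$R = -9$ ($R = 3 \left(-3\right) = -9$)
$c{\left(f,E \right)} = \frac{E + f}{2 f}$
$V{\left(O \right)} = \left(1 + O\right) \left(-1 + O\right)$ ($V{\left(O \right)} = \left(O - 1\right) \left(\frac{O + O}{2 O} + O\right) = \left(-1 + O\right) \left(\frac{2 O}{2 O} + O\right) = \left(-1 + O\right) \left(1 + O\right) = \left(1 + O\right) \left(-1 + O\right)$)
$\left(Q{\left(R \right)} - 136\right) V{\left(-12 \right)} = \left(-3 - 136\right) \left(-1 + \left(-12\right)^{2}\right) = - 139 \left(-1 + 144\right) = \left(-139\right) 143 = -19877$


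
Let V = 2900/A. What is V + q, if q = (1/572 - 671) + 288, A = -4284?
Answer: -235044025/612612 ≈ -383.68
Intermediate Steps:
q = -219075/572 (q = (1/572 - 671) + 288 = -383811/572 + 288 = -219075/572 ≈ -383.00)
V = -725/1071 (V = 2900/(-4284) = 2900*(-1/4284) = -725/1071 ≈ -0.67694)
V + q = -725/1071 - 219075/572 = -235044025/612612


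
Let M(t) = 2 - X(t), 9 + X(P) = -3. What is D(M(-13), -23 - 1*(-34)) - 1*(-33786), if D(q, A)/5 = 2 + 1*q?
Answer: 33866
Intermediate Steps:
X(P) = -12 (X(P) = -9 - 3 = -12)
M(t) = 14 (M(t) = 2 - 1*(-12) = 2 + 12 = 14)
D(q, A) = 10 + 5*q (D(q, A) = 5*(2 + 1*q) = 5*(2 + q) = 10 + 5*q)
D(M(-13), -23 - 1*(-34)) - 1*(-33786) = (10 + 5*14) - 1*(-33786) = (10 + 70) + 33786 = 80 + 33786 = 33866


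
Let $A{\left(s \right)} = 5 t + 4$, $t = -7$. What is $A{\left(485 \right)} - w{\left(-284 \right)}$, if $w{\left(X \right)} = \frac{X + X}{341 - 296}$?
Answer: $- \frac{827}{45} \approx -18.378$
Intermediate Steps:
$w{\left(X \right)} = \frac{2 X}{45}$
$A{\left(s \right)} = -31$ ($A{\left(s \right)} = 5 \left(-7\right) + 4 = -35 + 4 = -31$)
$A{\left(485 \right)} - w{\left(-284 \right)} = -31 - \frac{2}{45} \left(-284\right) = -31 - - \frac{568}{45} = -31 + \frac{568}{45} = - \frac{827}{45}$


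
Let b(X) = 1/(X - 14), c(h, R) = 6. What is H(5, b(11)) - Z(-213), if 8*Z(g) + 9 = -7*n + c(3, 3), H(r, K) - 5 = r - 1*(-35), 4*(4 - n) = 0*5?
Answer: 391/8 ≈ 48.875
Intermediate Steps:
n = 4 (n = 4 - 0*5 = 4 - ¼*0 = 4 + 0 = 4)
b(X) = 1/(-14 + X)
H(r, K) = 40 + r (H(r, K) = 5 + (r - 1*(-35)) = 5 + (r + 35) = 5 + (35 + r) = 40 + r)
Z(g) = -31/8 (Z(g) = -9/8 + (-7*4 + 6)/8 = -9/8 + (-28 + 6)/8 = -9/8 + (⅛)*(-22) = -9/8 - 11/4 = -31/8)
H(5, b(11)) - Z(-213) = (40 + 5) - 1*(-31/8) = 45 + 31/8 = 391/8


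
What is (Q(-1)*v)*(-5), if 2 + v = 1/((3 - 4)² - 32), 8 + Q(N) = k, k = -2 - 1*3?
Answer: -4095/31 ≈ -132.10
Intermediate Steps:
k = -5 (k = -2 - 3 = -5)
Q(N) = -13 (Q(N) = -8 - 5 = -13)
v = -63/31 (v = -2 + 1/((3 - 4)² - 32) = -2 + 1/((-1)² - 32) = -2 + 1/(1 - 32) = -2 + 1/(-31) = -2 - 1/31 = -63/31 ≈ -2.0323)
(Q(-1)*v)*(-5) = -13*(-63/31)*(-5) = (819/31)*(-5) = -4095/31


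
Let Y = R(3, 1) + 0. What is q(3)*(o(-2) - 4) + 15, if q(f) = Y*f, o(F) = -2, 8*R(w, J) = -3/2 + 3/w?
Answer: 129/8 ≈ 16.125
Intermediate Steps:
R(w, J) = -3/16 + 3/(8*w) (R(w, J) = (-3/2 + 3/w)/8 = -3/16 + 3/(8*w))
Y = -1/16 (Y = (3/16)*(2 - 1*3)/3 + 0 = (3/16)*(⅓)*(2 - 3) + 0 = (3/16)*(⅓)*(-1) + 0 = -1/16 + 0 = -1/16 ≈ -0.062500)
q(f) = -f/16
q(3)*(o(-2) - 4) + 15 = (-1/16*3)*(-2 - 4) + 15 = -3/16*(-6) + 15 = 9/8 + 15 = 129/8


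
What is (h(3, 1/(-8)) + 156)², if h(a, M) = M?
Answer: 1555009/64 ≈ 24297.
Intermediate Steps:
(h(3, 1/(-8)) + 156)² = (1/(-8) + 156)² = (-⅛ + 156)² = (1247/8)² = 1555009/64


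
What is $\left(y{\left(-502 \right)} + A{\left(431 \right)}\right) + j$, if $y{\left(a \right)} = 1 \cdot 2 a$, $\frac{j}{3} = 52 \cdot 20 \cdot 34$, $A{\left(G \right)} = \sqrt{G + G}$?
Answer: $105076 + \sqrt{862} \approx 1.0511 \cdot 10^{5}$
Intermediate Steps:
$A{\left(G \right)} = \sqrt{2} \sqrt{G}$ ($A{\left(G \right)} = \sqrt{2 G} = \sqrt{2} \sqrt{G}$)
$j = 106080$ ($j = 3 \cdot 52 \cdot 20 \cdot 34 = 3 \cdot 1040 \cdot 34 = 3 \cdot 35360 = 106080$)
$y{\left(a \right)} = 2 a$
$\left(y{\left(-502 \right)} + A{\left(431 \right)}\right) + j = \left(2 \left(-502\right) + \sqrt{2} \sqrt{431}\right) + 106080 = \left(-1004 + \sqrt{862}\right) + 106080 = 105076 + \sqrt{862}$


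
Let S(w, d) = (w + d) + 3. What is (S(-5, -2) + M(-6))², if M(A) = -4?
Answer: 64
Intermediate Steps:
S(w, d) = 3 + d + w (S(w, d) = (d + w) + 3 = 3 + d + w)
(S(-5, -2) + M(-6))² = ((3 - 2 - 5) - 4)² = (-4 - 4)² = (-8)² = 64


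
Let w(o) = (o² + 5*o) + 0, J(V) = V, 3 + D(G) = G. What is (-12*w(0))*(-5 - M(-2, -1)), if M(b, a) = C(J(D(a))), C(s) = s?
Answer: 0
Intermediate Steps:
D(G) = -3 + G
M(b, a) = -3 + a
w(o) = o² + 5*o
(-12*w(0))*(-5 - M(-2, -1)) = (-0*(5 + 0))*(-5 - (-3 - 1)) = (-0*5)*(-5 - 1*(-4)) = (-12*0)*(-5 + 4) = 0*(-1) = 0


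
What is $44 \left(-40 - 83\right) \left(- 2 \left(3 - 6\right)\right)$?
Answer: $-32472$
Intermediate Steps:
$44 \left(-40 - 83\right) \left(- 2 \left(3 - 6\right)\right) = 44 \left(-123\right) \left(\left(-2\right) \left(-3\right)\right) = \left(-5412\right) 6 = -32472$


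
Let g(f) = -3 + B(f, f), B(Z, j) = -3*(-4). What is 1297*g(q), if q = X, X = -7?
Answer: 11673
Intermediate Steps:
B(Z, j) = 12
q = -7
g(f) = 9 (g(f) = -3 + 12 = 9)
1297*g(q) = 1297*9 = 11673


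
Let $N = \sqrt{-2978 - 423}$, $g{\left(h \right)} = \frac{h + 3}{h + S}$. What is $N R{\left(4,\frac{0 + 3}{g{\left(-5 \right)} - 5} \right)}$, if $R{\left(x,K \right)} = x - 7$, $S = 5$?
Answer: $- 3 i \sqrt{3401} \approx - 174.95 i$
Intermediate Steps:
$g{\left(h \right)} = \frac{3 + h}{5 + h}$ ($g{\left(h \right)} = \frac{h + 3}{h + 5} = \frac{3 + h}{5 + h}$)
$R{\left(x,K \right)} = -7 + x$ ($R{\left(x,K \right)} = x - 7 = -7 + x$)
$N = i \sqrt{3401}$ ($N = \sqrt{-3401} = i \sqrt{3401} \approx 58.318 i$)
$N R{\left(4,\frac{0 + 3}{g{\left(-5 \right)} - 5} \right)} = i \sqrt{3401} \left(-7 + 4\right) = i \sqrt{3401} \left(-3\right) = - 3 i \sqrt{3401}$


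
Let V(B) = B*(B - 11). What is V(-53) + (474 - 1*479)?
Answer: 3387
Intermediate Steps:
V(B) = B*(-11 + B)
V(-53) + (474 - 1*479) = -53*(-11 - 53) + (474 - 1*479) = -53*(-64) + (474 - 479) = 3392 - 5 = 3387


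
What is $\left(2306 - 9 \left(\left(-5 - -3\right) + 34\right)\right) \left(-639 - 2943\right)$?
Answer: $-7228476$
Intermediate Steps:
$\left(2306 - 9 \left(\left(-5 - -3\right) + 34\right)\right) \left(-639 - 2943\right) = \left(2306 - 9 \left(\left(-5 + 3\right) + 34\right)\right) \left(-3582\right) = \left(2306 - 9 \left(-2 + 34\right)\right) \left(-3582\right) = \left(2306 - 288\right) \left(-3582\right) = 2018 \left(-3582\right) = -7228476$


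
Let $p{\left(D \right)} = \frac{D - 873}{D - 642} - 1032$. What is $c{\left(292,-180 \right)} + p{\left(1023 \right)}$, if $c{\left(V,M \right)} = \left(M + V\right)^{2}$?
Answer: $\frac{1462074}{127} \approx 11512.0$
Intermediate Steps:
$p{\left(D \right)} = -1032 + \frac{-873 + D}{-642 + D}$ ($p{\left(D \right)} = \frac{-873 + D}{-642 + D} - 1032 = -1032 + \frac{-873 + D}{-642 + D}$)
$c{\left(292,-180 \right)} + p{\left(1023 \right)} = \left(-180 + 292\right)^{2} + \frac{661671 - 1054713}{-642 + 1023} = 112^{2} + \frac{661671 - 1054713}{381} = 12544 + \frac{1}{381} \left(-393042\right) = 12544 - \frac{131014}{127} = \frac{1462074}{127}$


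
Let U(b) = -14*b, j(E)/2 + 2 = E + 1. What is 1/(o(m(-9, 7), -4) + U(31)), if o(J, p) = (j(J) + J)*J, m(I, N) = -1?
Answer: -1/429 ≈ -0.0023310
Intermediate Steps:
j(E) = -2 + 2*E (j(E) = -4 + 2*(E + 1) = -4 + 2*(1 + E) = -4 + (2 + 2*E) = -2 + 2*E)
o(J, p) = J*(-2 + 3*J) (o(J, p) = ((-2 + 2*J) + J)*J = (-2 + 3*J)*J = J*(-2 + 3*J))
1/(o(m(-9, 7), -4) + U(31)) = 1/(-(-2 + 3*(-1)) - 14*31) = 1/(-(-2 - 3) - 434) = 1/(-1*(-5) - 434) = 1/(5 - 434) = 1/(-429) = -1/429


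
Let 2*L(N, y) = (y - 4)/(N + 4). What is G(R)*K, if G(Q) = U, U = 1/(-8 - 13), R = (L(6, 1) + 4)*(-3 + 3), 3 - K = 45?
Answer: 2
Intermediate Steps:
K = -42 (K = 3 - 1*45 = 3 - 45 = -42)
L(N, y) = (-4 + y)/(2*(4 + N)) (L(N, y) = ((y - 4)/(N + 4))/2 = ((-4 + y)/(4 + N))/2 = (-4 + y)/(2*(4 + N)))
R = 0 (R = ((-4 + 1)/(2*(4 + 6)) + 4)*(-3 + 3) = ((1/2)*(-3)/10 + 4)*0 = ((1/2)*(1/10)*(-3) + 4)*0 = (-3/20 + 4)*0 = (77/20)*0 = 0)
U = -1/21 (U = 1/(-21) = -1/21 ≈ -0.047619)
G(Q) = -1/21
G(R)*K = -1/21*(-42) = 2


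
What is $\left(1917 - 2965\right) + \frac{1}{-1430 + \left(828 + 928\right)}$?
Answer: $- \frac{341647}{326} \approx -1048.0$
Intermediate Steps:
$\left(1917 - 2965\right) + \frac{1}{-1430 + \left(828 + 928\right)} = -1048 + \frac{1}{-1430 + 1756} = -1048 + \frac{1}{326} = - \frac{341647}{326}$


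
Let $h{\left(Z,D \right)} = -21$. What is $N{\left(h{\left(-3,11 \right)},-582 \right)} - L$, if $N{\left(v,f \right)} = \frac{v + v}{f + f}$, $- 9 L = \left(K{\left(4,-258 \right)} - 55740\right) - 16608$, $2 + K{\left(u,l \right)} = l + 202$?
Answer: $- \frac{14046701}{1746} \approx -8045.1$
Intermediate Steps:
$K{\left(u,l \right)} = 200 + l$ ($K{\left(u,l \right)} = -2 + \left(l + 202\right) = -2 + \left(202 + l\right) = 200 + l$)
$L = \frac{72406}{9}$ ($L = - \frac{\left(\left(200 - 258\right) - 55740\right) - 16608}{9} = - \frac{\left(-58 - 55740\right) - 16608}{9} = - \frac{-55798 - 16608}{9} = \left(- \frac{1}{9}\right) \left(-72406\right) = \frac{72406}{9} \approx 8045.1$)
$N{\left(v,f \right)} = \frac{v}{f}$ ($N{\left(v,f \right)} = \frac{2 v}{2 f} = 2 v \frac{1}{2 f} = \frac{v}{f}$)
$N{\left(h{\left(-3,11 \right)},-582 \right)} - L = - \frac{21}{-582} - \frac{72406}{9} = \left(-21\right) \left(- \frac{1}{582}\right) - \frac{72406}{9} = \frac{7}{194} - \frac{72406}{9} = - \frac{14046701}{1746}$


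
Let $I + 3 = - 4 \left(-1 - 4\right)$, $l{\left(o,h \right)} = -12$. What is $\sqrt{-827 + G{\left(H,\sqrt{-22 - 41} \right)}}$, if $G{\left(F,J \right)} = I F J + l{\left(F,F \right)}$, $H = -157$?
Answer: $\sqrt{-839 - 8007 i \sqrt{7}} \approx 100.9 - 104.98 i$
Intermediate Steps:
$I = 17$ ($I = -3 - 4 \left(-1 - 4\right) = -3 - -20 = -3 + 20 = 17$)
$G{\left(F,J \right)} = -12 + 17 F J$ ($G{\left(F,J \right)} = 17 F J - 12 = -12 + 17 F J$)
$\sqrt{-827 + G{\left(H,\sqrt{-22 - 41} \right)}} = \sqrt{-827 - \left(12 + 2669 \sqrt{-22 - 41}\right)} = \sqrt{-827 - \left(12 + 2669 \sqrt{-63}\right)} = \sqrt{-827 - \left(12 + 2669 \cdot 3 i \sqrt{7}\right)} = \sqrt{-827 - \left(12 + 8007 i \sqrt{7}\right)} = \sqrt{-839 - 8007 i \sqrt{7}}$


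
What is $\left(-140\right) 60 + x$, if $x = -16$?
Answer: $-8416$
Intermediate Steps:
$\left(-140\right) 60 + x = \left(-140\right) 60 - 16 = -8400 - 16 = -8416$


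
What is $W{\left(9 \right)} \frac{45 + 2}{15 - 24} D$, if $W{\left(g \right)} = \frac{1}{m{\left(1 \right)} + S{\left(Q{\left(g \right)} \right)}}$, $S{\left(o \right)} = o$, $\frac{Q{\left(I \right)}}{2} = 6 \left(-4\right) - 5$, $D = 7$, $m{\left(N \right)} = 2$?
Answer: $\frac{47}{72} \approx 0.65278$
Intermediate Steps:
$Q{\left(I \right)} = -58$ ($Q{\left(I \right)} = 2 \left(6 \left(-4\right) - 5\right) = 2 \left(-24 - 5\right) = 2 \left(-29\right) = -58$)
$W{\left(g \right)} = - \frac{1}{56}$ ($W{\left(g \right)} = \frac{1}{2 - 58} = \frac{1}{-56} = - \frac{1}{56}$)
$W{\left(9 \right)} \frac{45 + 2}{15 - 24} D = - \frac{\left(45 + 2\right) \frac{1}{15 - 24}}{56} \cdot 7 = - \frac{47 \frac{1}{-9}}{56} \cdot 7 = - \frac{47 \left(- \frac{1}{9}\right)}{56} \cdot 7 = \left(- \frac{1}{56}\right) \left(- \frac{47}{9}\right) 7 = \frac{47}{504} \cdot 7 = \frac{47}{72}$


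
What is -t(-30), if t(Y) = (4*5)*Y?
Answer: 600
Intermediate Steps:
t(Y) = 20*Y
-t(-30) = -20*(-30) = -1*(-600) = 600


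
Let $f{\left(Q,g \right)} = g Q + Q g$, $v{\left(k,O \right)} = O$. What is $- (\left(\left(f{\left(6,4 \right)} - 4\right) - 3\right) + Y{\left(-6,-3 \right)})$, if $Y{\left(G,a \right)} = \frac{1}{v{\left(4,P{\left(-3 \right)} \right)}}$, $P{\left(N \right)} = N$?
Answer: $- \frac{122}{3} \approx -40.667$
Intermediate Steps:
$f{\left(Q,g \right)} = 2 Q g$ ($f{\left(Q,g \right)} = Q g + Q g = 2 Q g$)
$Y{\left(G,a \right)} = - \frac{1}{3}$ ($Y{\left(G,a \right)} = \frac{1}{-3} = - \frac{1}{3}$)
$- (\left(\left(f{\left(6,4 \right)} - 4\right) - 3\right) + Y{\left(-6,-3 \right)}) = - (\left(\left(2 \cdot 6 \cdot 4 - 4\right) - 3\right) - \frac{1}{3}) = - (\left(\left(48 - 4\right) - 3\right) - \frac{1}{3}) = - (\left(44 - 3\right) - \frac{1}{3}) = - (41 - \frac{1}{3}) = \left(-1\right) \frac{122}{3} = - \frac{122}{3}$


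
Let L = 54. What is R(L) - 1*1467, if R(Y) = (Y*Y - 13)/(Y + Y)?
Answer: -155533/108 ≈ -1440.1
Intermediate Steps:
R(Y) = (-13 + Y**2)/(2*Y) (R(Y) = (Y**2 - 13)/((2*Y)) = (-13 + Y**2)*(1/(2*Y)) = (-13 + Y**2)/(2*Y))
R(L) - 1*1467 = (1/2)*(-13 + 54**2)/54 - 1*1467 = (1/2)*(1/54)*(-13 + 2916) - 1467 = (1/2)*(1/54)*2903 - 1467 = 2903/108 - 1467 = -155533/108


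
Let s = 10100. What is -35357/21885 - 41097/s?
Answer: -251302709/44207700 ≈ -5.6846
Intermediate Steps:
-35357/21885 - 41097/s = -35357/21885 - 41097/10100 = -251302709/44207700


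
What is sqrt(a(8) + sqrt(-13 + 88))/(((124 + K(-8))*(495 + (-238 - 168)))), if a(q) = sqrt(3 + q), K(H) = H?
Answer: sqrt(sqrt(11) + 5*sqrt(3))/10324 ≈ 0.00033522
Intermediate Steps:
sqrt(a(8) + sqrt(-13 + 88))/(((124 + K(-8))*(495 + (-238 - 168)))) = sqrt(sqrt(3 + 8) + sqrt(-13 + 88))/(((124 - 8)*(495 + (-238 - 168)))) = sqrt(sqrt(11) + sqrt(75))/((116*(495 - 406))) = sqrt(sqrt(11) + 5*sqrt(3))/((116*89)) = sqrt(sqrt(11) + 5*sqrt(3))/10324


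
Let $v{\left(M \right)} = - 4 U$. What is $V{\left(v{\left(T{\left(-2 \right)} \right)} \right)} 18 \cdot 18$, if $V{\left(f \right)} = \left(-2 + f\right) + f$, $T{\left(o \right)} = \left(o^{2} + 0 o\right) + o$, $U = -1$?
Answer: $1944$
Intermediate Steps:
$T{\left(o \right)} = o + o^{2}$ ($T{\left(o \right)} = \left(o^{2} + 0\right) + o = o^{2} + o = o + o^{2}$)
$v{\left(M \right)} = 4$ ($v{\left(M \right)} = \left(-4\right) \left(-1\right) = 4$)
$V{\left(f \right)} = -2 + 2 f$
$V{\left(v{\left(T{\left(-2 \right)} \right)} \right)} 18 \cdot 18 = \left(-2 + 2 \cdot 4\right) 18 \cdot 18 = \left(-2 + 8\right) 18 \cdot 18 = 6 \cdot 18 \cdot 18 = 108 \cdot 18 = 1944$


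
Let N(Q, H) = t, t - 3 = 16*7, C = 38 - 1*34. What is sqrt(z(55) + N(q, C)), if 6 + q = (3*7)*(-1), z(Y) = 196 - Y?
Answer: 16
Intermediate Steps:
q = -27 (q = -6 + (3*7)*(-1) = -6 + 21*(-1) = -6 - 21 = -27)
C = 4 (C = 38 - 34 = 4)
t = 115 (t = 3 + 16*7 = 3 + 112 = 115)
N(Q, H) = 115
sqrt(z(55) + N(q, C)) = sqrt((196 - 1*55) + 115) = sqrt((196 - 55) + 115) = sqrt(141 + 115) = sqrt(256) = 16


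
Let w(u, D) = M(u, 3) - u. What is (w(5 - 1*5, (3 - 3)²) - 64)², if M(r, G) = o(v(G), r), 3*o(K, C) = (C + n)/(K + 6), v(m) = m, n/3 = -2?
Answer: 334084/81 ≈ 4124.5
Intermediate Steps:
n = -6 (n = 3*(-2) = -6)
o(K, C) = (-6 + C)/(3*(6 + K)) (o(K, C) = ((C - 6)/(K + 6))/3 = ((-6 + C)/(6 + K))/3 = (-6 + C)/(3*(6 + K)))
M(r, G) = (-6 + r)/(3*(6 + G))
w(u, D) = -2/9 - 26*u/27 (w(u, D) = (-6 + u)/(3*(6 + 3)) - u = (⅓)*(-6 + u)/9 - u = (⅓)*(⅑)*(-6 + u) - u = (-2/9 + u/27) - u = -2/9 - 26*u/27)
(w(5 - 1*5, (3 - 3)²) - 64)² = ((-2/9 - 26*(5 - 1*5)/27) - 64)² = ((-2/9 - 26*(5 - 5)/27) - 64)² = ((-2/9 - 26/27*0) - 64)² = ((-2/9 + 0) - 64)² = (-2/9 - 64)² = (-578/9)² = 334084/81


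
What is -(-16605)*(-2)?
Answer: -33210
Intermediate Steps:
-(-16605)*(-2) = -205*162 = -33210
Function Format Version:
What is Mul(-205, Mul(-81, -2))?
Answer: -33210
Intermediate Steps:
Mul(-205, Mul(-81, -2)) = Mul(-205, 162) = -33210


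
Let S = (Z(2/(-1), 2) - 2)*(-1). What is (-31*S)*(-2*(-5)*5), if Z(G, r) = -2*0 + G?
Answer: -6200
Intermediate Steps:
Z(G, r) = G (Z(G, r) = 0 + G = G)
S = 4 (S = (2/(-1) - 2)*(-1) = (2*(-1) - 2)*(-1) = (-2 - 2)*(-1) = -4*(-1) = 4)
(-31*S)*(-2*(-5)*5) = (-31*4)*(-2*(-5)*5) = -1240*5 = -124*50 = -6200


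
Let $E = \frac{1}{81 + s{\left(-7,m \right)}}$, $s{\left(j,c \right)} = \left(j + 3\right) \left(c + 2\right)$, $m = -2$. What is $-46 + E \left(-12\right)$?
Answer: $- \frac{1246}{27} \approx -46.148$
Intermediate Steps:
$s{\left(j,c \right)} = \left(2 + c\right) \left(3 + j\right)$ ($s{\left(j,c \right)} = \left(3 + j\right) \left(2 + c\right) = \left(2 + c\right) \left(3 + j\right)$)
$E = \frac{1}{81}$ ($E = \frac{1}{81 + \left(6 + 2 \left(-7\right) + 3 \left(-2\right) - -14\right)} = \frac{1}{81 + \left(6 - 14 - 6 + 14\right)} = \frac{1}{81 + 0} = \frac{1}{81} \approx 0.012346$)
$-46 + E \left(-12\right) = -46 + \frac{1}{81} \left(-12\right) = -46 - \frac{4}{27} = - \frac{1246}{27}$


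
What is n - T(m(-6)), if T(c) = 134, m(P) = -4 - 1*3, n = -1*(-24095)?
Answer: 23961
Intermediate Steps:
n = 24095
m(P) = -7 (m(P) = -4 - 3 = -7)
n - T(m(-6)) = 24095 - 1*134 = 24095 - 134 = 23961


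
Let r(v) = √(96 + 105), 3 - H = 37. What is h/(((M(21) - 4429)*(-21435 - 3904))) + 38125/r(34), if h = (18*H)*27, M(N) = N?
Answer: -4131/27923578 + 38125*√201/201 ≈ 2689.1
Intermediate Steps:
H = -34 (H = 3 - 1*37 = 3 - 37 = -34)
r(v) = √201
h = -16524 (h = (18*(-34))*27 = -612*27 = -16524)
h/(((M(21) - 4429)*(-21435 - 3904))) + 38125/r(34) = -16524*1/((-21435 - 3904)*(21 - 4429)) + 38125/(√201) = -16524/((-4408*(-25339))) + 38125*(√201/201) = -16524/111694312 + 38125*√201/201 = -16524*1/111694312 + 38125*√201/201 = -4131/27923578 + 38125*√201/201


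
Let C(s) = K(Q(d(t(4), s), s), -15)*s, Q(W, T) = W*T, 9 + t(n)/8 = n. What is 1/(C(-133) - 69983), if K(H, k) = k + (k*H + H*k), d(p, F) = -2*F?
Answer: -1/141226208 ≈ -7.0808e-9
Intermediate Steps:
t(n) = -72 + 8*n
Q(W, T) = T*W
K(H, k) = k + 2*H*k (K(H, k) = k + (H*k + H*k) = k + 2*H*k)
C(s) = s*(-15 + 60*s**2) (C(s) = (-15*(1 + 2*(s*(-2*s))))*s = (-15*(1 + 2*(-2*s**2)))*s = (-15*(1 - 4*s**2))*s = (-15 + 60*s**2)*s = s*(-15 + 60*s**2))
1/(C(-133) - 69983) = 1/((-15*(-133) + 60*(-133)**3) - 69983) = 1/((1995 + 60*(-2352637)) - 69983) = 1/((1995 - 141158220) - 69983) = 1/(-141156225 - 69983) = 1/(-141226208) = -1/141226208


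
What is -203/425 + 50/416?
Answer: -31599/88400 ≈ -0.35745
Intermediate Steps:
-203/425 + 50/416 = -203*1/425 + 50*(1/416) = -203/425 + 25/208 = -31599/88400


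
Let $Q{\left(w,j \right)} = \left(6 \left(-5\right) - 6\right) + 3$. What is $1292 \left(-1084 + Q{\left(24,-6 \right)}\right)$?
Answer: $-1443164$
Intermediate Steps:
$Q{\left(w,j \right)} = -33$ ($Q{\left(w,j \right)} = \left(-30 - 6\right) + 3 = -36 + 3 = -33$)
$1292 \left(-1084 + Q{\left(24,-6 \right)}\right) = 1292 \left(-1084 - 33\right) = 1292 \left(-1117\right) = -1443164$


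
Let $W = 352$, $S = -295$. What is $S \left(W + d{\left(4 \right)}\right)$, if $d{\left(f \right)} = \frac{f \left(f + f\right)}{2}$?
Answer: $-108560$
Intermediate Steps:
$d{\left(f \right)} = f^{2}$ ($d{\left(f \right)} = f 2 f \frac{1}{2} = 2 f^{2} \cdot \frac{1}{2} = f^{2}$)
$S \left(W + d{\left(4 \right)}\right) = - 295 \left(352 + 4^{2}\right) = - 295 \left(352 + 16\right) = \left(-295\right) 368 = -108560$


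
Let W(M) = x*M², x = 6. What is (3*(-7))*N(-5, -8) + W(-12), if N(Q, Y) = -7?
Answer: 1011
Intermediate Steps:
W(M) = 6*M²
(3*(-7))*N(-5, -8) + W(-12) = (3*(-7))*(-7) + 6*(-12)² = -21*(-7) + 6*144 = 147 + 864 = 1011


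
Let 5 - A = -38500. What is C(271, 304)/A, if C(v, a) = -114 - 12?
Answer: -42/12835 ≈ -0.0032723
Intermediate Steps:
A = 38505 (A = 5 - 1*(-38500) = 5 + 38500 = 38505)
C(v, a) = -126
C(271, 304)/A = -126/38505 = -126*1/38505 = -42/12835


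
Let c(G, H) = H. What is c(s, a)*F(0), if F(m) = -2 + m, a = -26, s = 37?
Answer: 52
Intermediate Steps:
c(s, a)*F(0) = -26*(-2 + 0) = -26*(-2) = 52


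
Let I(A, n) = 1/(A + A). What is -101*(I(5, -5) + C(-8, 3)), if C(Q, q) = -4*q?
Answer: 12019/10 ≈ 1201.9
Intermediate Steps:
I(A, n) = 1/(2*A)
-101*(I(5, -5) + C(-8, 3)) = -101*((½)/5 - 4*3) = -101*((½)*(⅕) - 12) = -101*(⅒ - 12) = -101*(-119/10) = 12019/10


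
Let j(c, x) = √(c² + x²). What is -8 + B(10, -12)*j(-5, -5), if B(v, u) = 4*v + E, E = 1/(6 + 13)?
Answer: -8 + 3805*√2/19 ≈ 275.21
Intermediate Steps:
E = 1/19 ≈ 0.052632
B(v, u) = 1/19 + 4*v (B(v, u) = 4*v + 1/19 = 1/19 + 4*v)
-8 + B(10, -12)*j(-5, -5) = -8 + (1/19 + 4*10)*√((-5)² + (-5)²) = -8 + (1/19 + 40)*√(25 + 25) = -8 + 761*√50/19 = -8 + 761*(5*√2)/19 = -8 + 3805*√2/19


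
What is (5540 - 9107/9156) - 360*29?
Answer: -6410501/1308 ≈ -4901.0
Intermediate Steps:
(5540 - 9107/9156) - 360*29 = (5540 - 9107*1/9156) - 10440 = (5540 - 1301/1308) - 10440 = 7245019/1308 - 10440 = -6410501/1308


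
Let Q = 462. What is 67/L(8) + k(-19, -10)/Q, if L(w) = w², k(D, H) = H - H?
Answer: 67/64 ≈ 1.0469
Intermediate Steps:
k(D, H) = 0
67/L(8) + k(-19, -10)/Q = 67/(8²) + 0/462 = 67/64 + 0*(1/462) = 67*(1/64) + 0 = 67/64 + 0 = 67/64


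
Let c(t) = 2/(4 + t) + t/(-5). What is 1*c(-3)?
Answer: 13/5 ≈ 2.6000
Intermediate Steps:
c(t) = 2/(4 + t) - t/5 (c(t) = 2/(4 + t) + t*(-1/5) = 2/(4 + t) - t/5)
1*c(-3) = 1*((10 - 1*(-3)**2 - 4*(-3))/(5*(4 - 3))) = 1*((1/5)*(10 - 1*9 + 12)/1) = 1*((1/5)*1*(10 - 9 + 12)) = 1*((1/5)*1*13) = 1*(13/5) = 13/5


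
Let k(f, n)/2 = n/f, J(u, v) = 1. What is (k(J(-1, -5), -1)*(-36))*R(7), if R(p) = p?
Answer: 504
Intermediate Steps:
k(f, n) = 2*n/f (k(f, n) = 2*(n/f) = 2*n/f)
(k(J(-1, -5), -1)*(-36))*R(7) = ((2*(-1)/1)*(-36))*7 = ((2*(-1)*1)*(-36))*7 = -2*(-36)*7 = 72*7 = 504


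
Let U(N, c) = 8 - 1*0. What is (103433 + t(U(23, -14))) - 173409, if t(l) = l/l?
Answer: -69975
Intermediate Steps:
U(N, c) = 8 (U(N, c) = 8 + 0 = 8)
t(l) = 1
(103433 + t(U(23, -14))) - 173409 = (103433 + 1) - 173409 = 103434 - 173409 = -69975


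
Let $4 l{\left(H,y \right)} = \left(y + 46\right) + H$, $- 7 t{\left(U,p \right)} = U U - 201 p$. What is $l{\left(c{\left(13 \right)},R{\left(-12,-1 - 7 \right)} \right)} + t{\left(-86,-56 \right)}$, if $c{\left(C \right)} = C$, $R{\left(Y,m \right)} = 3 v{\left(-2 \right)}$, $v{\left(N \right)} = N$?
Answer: $- \frac{74237}{28} \approx -2651.3$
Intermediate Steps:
$R{\left(Y,m \right)} = -6$ ($R{\left(Y,m \right)} = 3 \left(-2\right) = -6$)
$t{\left(U,p \right)} = - \frac{U^{2}}{7} + \frac{201 p}{7}$ ($t{\left(U,p \right)} = - \frac{U U - 201 p}{7} = - \frac{U^{2} - 201 p}{7} = - \frac{U^{2}}{7} + \frac{201 p}{7}$)
$l{\left(H,y \right)} = \frac{23}{2} + \frac{H}{4} + \frac{y}{4}$ ($l{\left(H,y \right)} = \frac{\left(y + 46\right) + H}{4} = \frac{\left(46 + y\right) + H}{4} = \frac{46 + H + y}{4} = \frac{23}{2} + \frac{H}{4} + \frac{y}{4}$)
$l{\left(c{\left(13 \right)},R{\left(-12,-1 - 7 \right)} \right)} + t{\left(-86,-56 \right)} = \left(\frac{23}{2} + \frac{1}{4} \cdot 13 + \frac{1}{4} \left(-6\right)\right) - \left(1608 + \frac{\left(-86\right)^{2}}{7}\right) = \left(\frac{23}{2} + \frac{13}{4} - \frac{3}{2}\right) - \frac{18652}{7} = \frac{53}{4} - \frac{18652}{7} = - \frac{74237}{28}$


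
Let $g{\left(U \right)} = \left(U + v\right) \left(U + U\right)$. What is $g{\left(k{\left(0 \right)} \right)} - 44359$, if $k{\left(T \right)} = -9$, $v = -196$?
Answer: $-40669$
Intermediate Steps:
$g{\left(U \right)} = 2 U \left(-196 + U\right)$ ($g{\left(U \right)} = \left(U - 196\right) \left(U + U\right) = \left(-196 + U\right) 2 U = 2 U \left(-196 + U\right)$)
$g{\left(k{\left(0 \right)} \right)} - 44359 = 2 \left(-9\right) \left(-196 - 9\right) - 44359 = 2 \left(-9\right) \left(-205\right) - 44359 = 3690 - 44359 = -40669$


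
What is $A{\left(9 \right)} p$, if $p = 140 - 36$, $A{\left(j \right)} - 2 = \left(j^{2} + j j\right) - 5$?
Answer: $16536$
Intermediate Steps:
$A{\left(j \right)} = -3 + 2 j^{2}$ ($A{\left(j \right)} = 2 - \left(5 - j^{2} - j j\right) = 2 + \left(\left(j^{2} + j^{2}\right) - 5\right) = 2 + \left(2 j^{2} - 5\right) = 2 + \left(-5 + 2 j^{2}\right) = -3 + 2 j^{2}$)
$p = 104$
$A{\left(9 \right)} p = \left(-3 + 2 \cdot 9^{2}\right) 104 = \left(-3 + 2 \cdot 81\right) 104 = \left(-3 + 162\right) 104 = 159 \cdot 104 = 16536$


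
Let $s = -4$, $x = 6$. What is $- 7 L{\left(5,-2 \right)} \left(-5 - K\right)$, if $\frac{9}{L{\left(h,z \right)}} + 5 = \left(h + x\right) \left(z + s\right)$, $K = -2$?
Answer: $- \frac{189}{71} \approx -2.662$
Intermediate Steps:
$L{\left(h,z \right)} = \frac{9}{-5 + \left(-4 + z\right) \left(6 + h\right)}$ ($L{\left(h,z \right)} = \frac{9}{-5 + \left(h + 6\right) \left(z - 4\right)} = \frac{9}{-5 + \left(6 + h\right) \left(-4 + z\right)} = \frac{9}{-5 + \left(-4 + z\right) \left(6 + h\right)}$)
$- 7 L{\left(5,-2 \right)} \left(-5 - K\right) = - 7 \frac{9}{-29 - 20 + 6 \left(-2\right) + 5 \left(-2\right)} \left(-5 - -2\right) = - 7 \frac{9}{-29 - 20 - 12 - 10} \left(-5 + 2\right) = - 7 \frac{9}{-71} \left(-3\right) = - 7 \cdot 9 \left(- \frac{1}{71}\right) \left(-3\right) = \left(-7\right) \left(- \frac{9}{71}\right) \left(-3\right) = \frac{63}{71} \left(-3\right) = - \frac{189}{71}$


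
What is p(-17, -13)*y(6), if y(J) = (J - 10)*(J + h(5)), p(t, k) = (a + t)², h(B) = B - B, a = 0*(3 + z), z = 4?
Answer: -6936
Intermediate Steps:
a = 0 (a = 0*(3 + 4) = 0*7 = 0)
h(B) = 0
p(t, k) = t² (p(t, k) = (0 + t)² = t²)
y(J) = J*(-10 + J) (y(J) = (J - 10)*(J + 0) = (-10 + J)*J = J*(-10 + J))
p(-17, -13)*y(6) = (-17)²*(6*(-10 + 6)) = 289*(6*(-4)) = 289*(-24) = -6936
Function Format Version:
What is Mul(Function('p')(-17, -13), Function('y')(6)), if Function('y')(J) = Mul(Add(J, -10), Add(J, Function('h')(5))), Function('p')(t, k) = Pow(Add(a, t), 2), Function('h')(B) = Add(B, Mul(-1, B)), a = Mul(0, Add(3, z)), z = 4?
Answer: -6936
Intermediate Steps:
a = 0 (a = Mul(0, Add(3, 4)) = Mul(0, 7) = 0)
Function('h')(B) = 0
Function('p')(t, k) = Pow(t, 2) (Function('p')(t, k) = Pow(Add(0, t), 2) = Pow(t, 2))
Function('y')(J) = Mul(J, Add(-10, J)) (Function('y')(J) = Mul(Add(J, -10), Add(J, 0)) = Mul(Add(-10, J), J) = Mul(J, Add(-10, J)))
Mul(Function('p')(-17, -13), Function('y')(6)) = Mul(Pow(-17, 2), Mul(6, Add(-10, 6))) = Mul(289, Mul(6, -4)) = Mul(289, -24) = -6936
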